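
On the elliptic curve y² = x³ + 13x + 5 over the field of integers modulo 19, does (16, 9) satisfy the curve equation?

no

y² = 9² ≡ 5; x³ + 13x + 5 = 4309 ≡ 15 (mod 19). 5 ≠ 15.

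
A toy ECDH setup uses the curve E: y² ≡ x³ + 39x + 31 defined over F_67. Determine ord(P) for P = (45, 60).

2P: tangent at (45, 60): λ = (3·45² + 39)/(2·60) ≡ 17/53. 53⁻¹ ≡ 43 (mod 67) since 53·43 = 2279 ≡ 1, so λ ≡ 17·43 ≡ 61.
  x = λ² - 45 - 45 = 3721 - 90 ≡ 13; y = λ·(45 - 13) - 60 ≡ 16. → (13, 16)
3P: (13, 16) + (45, 60). λ = (60 - 16)/(45 - 13) ≡ 44/32 mod 67. 32⁻¹ ≡ 44 (mod 67) since 32·44 = 1408 ≡ 1, so λ ≡ 60.
  x = λ² - 13 - 45 = 3600 - 58 ≡ 58; y = λ·(13 - 58) - 16 ≡ 31. → (58, 31)
4P: (58, 31) + (45, 60). λ = (60 - 31)/(45 - 58) ≡ 29/54 mod 67. 54⁻¹ ≡ 36 (mod 67) since 54·36 = 1944 ≡ 1, so λ ≡ 39.
  x = λ² - 58 - 45 = 1521 - 103 ≡ 11; y = λ·(58 - 11) - 31 ≡ 60. → (11, 60)
5P: (11, 60) + (45, 60). λ = (60 - 60)/(45 - 11) ≡ 0/34 mod 67. 34⁻¹ ≡ 2 (mod 67), so λ ≡ 0.
  x = λ² - 11 - 45 = 0 - 56 ≡ 11; y = λ·(11 - 11) - 60 ≡ 7. → (11, 7)
6P: (11, 7) + (45, 60). λ = (60 - 7)/(45 - 11) ≡ 53/34 mod 67. 34⁻¹ ≡ 2 (mod 67) since 34·2 = 68 ≡ 1, so λ ≡ 39.
  x = λ² - 11 - 45 = 1521 - 56 ≡ 58; y = λ·(11 - 58) - 7 ≡ 36. → (58, 36)
7P: (58, 36) + (45, 60). λ = (60 - 36)/(45 - 58) ≡ 24/54 mod 67. 54⁻¹ ≡ 36 (mod 67), so λ ≡ 60.
  x = λ² - 58 - 45 = 3600 - 103 ≡ 13; y = λ·(58 - 13) - 36 ≡ 51. → (13, 51)
8P: (13, 51) + (45, 60). λ = (60 - 51)/(45 - 13) ≡ 9/32 mod 67. 32⁻¹ ≡ 44 (mod 67), so λ ≡ 61.
  x = λ² - 13 - 45 = 3721 - 58 ≡ 45; y = λ·(13 - 45) - 51 ≡ 7. → (45, 7)
9P: (45, 7) + (45, 60): same x and y₁ ≡ -y₂, so the sum is ∞.
9P = ∞, so the order is 9.

9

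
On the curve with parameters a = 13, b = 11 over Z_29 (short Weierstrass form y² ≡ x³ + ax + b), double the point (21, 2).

tangent at (21, 2): λ = (3·21² + 13)/(2·2) ≡ 2/4. 4⁻¹ ≡ 22 (mod 29) since 4·22 = 88 ≡ 1, so λ ≡ 2·22 ≡ 15.
  x = λ² - 21 - 21 = 225 - 42 ≡ 9; y = λ·(21 - 9) - 2 ≡ 4. → (9, 4)

(9, 4)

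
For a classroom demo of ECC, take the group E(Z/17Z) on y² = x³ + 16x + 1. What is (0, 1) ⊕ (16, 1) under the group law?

(0, 1) + (16, 1). λ = (1 - 1)/(16 - 0) ≡ 0/16 mod 17. 16⁻¹ ≡ 16 (mod 17) since 16·16 = 256 ≡ 1, so λ ≡ 0.
  x = λ² - 0 - 16 = 0 - 16 ≡ 1; y = λ·(0 - 1) - 1 ≡ 16. → (1, 16)

(1, 16)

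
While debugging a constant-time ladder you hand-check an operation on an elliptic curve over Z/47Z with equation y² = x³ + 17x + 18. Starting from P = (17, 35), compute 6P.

(36, 45)

Double-and-add on 6 = (110)₂. Start with P = (17, 35) for the leading 1-bit.
double: tangent at (17, 35): λ = (3·17² + 17)/(2·35) ≡ 38/23. 23⁻¹ ≡ 45 (mod 47), so λ ≡ 38·45 ≡ 18.
  x = λ² - 17 - 17 = 324 - 34 ≡ 8; y = λ·(17 - 8) - 35 ≡ 33. → (8, 33)
add P: (8, 33) + (17, 35). λ = (35 - 33)/(17 - 8) ≡ 2/9 mod 47. 9⁻¹ ≡ 21 (mod 47) since 9·21 = 189 ≡ 1, so λ ≡ 42.
  x = λ² - 8 - 17 = 1764 - 25 ≡ 0; y = λ·(8 - 0) - 33 ≡ 21. → (0, 21)
double: tangent at (0, 21): λ = (3·0² + 17)/(2·21) ≡ 17/42. 42⁻¹ ≡ 28 (mod 47) since 42·28 = 1176 ≡ 1, so λ ≡ 17·28 ≡ 6.
  x = λ² - 0 - 0 = 36 - 0 ≡ 36; y = λ·(0 - 36) - 21 ≡ 45. → (36, 45)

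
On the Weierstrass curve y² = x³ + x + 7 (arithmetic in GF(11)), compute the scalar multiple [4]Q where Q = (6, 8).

(10, 7)

Repeated addition: build up to 4Q.
2Q: tangent at (6, 8): λ = (3·6² + 1)/(2·8) ≡ 10/5. 5⁻¹ ≡ 9 (mod 11), so λ ≡ 10·9 ≡ 2.
  x = λ² - 6 - 6 = 4 - 12 ≡ 3; y = λ·(6 - 3) - 8 ≡ 9. → (3, 9)
3Q: (3, 9) + (6, 8). λ = (8 - 9)/(6 - 3) ≡ 10/3 mod 11. 3⁻¹ ≡ 4 (mod 11) since 3·4 = 12 ≡ 1, so λ ≡ 7.
  x = λ² - 3 - 6 = 49 - 9 ≡ 7; y = λ·(3 - 7) - 9 ≡ 7. → (7, 7)
4Q: (7, 7) + (6, 8). λ = (8 - 7)/(6 - 7) ≡ 1/10 mod 11. 10⁻¹ ≡ 10 (mod 11), so λ ≡ 10.
  x = λ² - 7 - 6 = 100 - 13 ≡ 10; y = λ·(7 - 10) - 7 ≡ 7. → (10, 7)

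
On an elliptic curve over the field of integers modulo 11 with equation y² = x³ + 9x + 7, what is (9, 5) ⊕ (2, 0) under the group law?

(9, 5) + (2, 0). λ = (0 - 5)/(2 - 9) ≡ 6/4 mod 11. 4⁻¹ ≡ 3 (mod 11) since 4·3 = 12 ≡ 1, so λ ≡ 7.
  x = λ² - 9 - 2 = 49 - 11 ≡ 5; y = λ·(9 - 5) - 5 ≡ 1. → (5, 1)

(5, 1)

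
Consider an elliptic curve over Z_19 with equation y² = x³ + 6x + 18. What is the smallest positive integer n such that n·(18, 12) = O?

2P: tangent at (18, 12): λ = (3·18² + 6)/(2·12) ≡ 9/5. 5⁻¹ ≡ 4 (mod 19), so λ ≡ 9·4 ≡ 17.
  x = λ² - 18 - 18 = 289 - 36 ≡ 6; y = λ·(18 - 6) - 12 ≡ 2. → (6, 2)
3P: (6, 2) + (18, 12). λ = (12 - 2)/(18 - 6) ≡ 10/12 mod 19. 12⁻¹ ≡ 8 (mod 19) since 12·8 = 96 ≡ 1, so λ ≡ 4.
  x = λ² - 6 - 18 = 16 - 24 ≡ 11; y = λ·(6 - 11) - 2 ≡ 16. → (11, 16)
4P: (11, 16) + (18, 12). λ = (12 - 16)/(18 - 11) ≡ 15/7 mod 19. 7⁻¹ ≡ 11 (mod 19), so λ ≡ 13.
  x = λ² - 11 - 18 = 169 - 29 ≡ 7; y = λ·(11 - 7) - 16 ≡ 17. → (7, 17)
5P: (7, 17) + (18, 12). λ = (12 - 17)/(18 - 7) ≡ 14/11 mod 19. 11⁻¹ ≡ 7 (mod 19) since 11·7 = 77 ≡ 1, so λ ≡ 3.
  x = λ² - 7 - 18 = 9 - 25 ≡ 3; y = λ·(7 - 3) - 17 ≡ 14. → (3, 14)
6P: (3, 14) + (18, 12). λ = (12 - 14)/(18 - 3) ≡ 17/15 mod 19. 15⁻¹ ≡ 14 (mod 19) since 15·14 = 210 ≡ 1, so λ ≡ 10.
  x = λ² - 3 - 18 = 100 - 21 ≡ 3; y = λ·(3 - 3) - 14 ≡ 5. → (3, 5)
7P: (3, 5) + (18, 12). λ = (12 - 5)/(18 - 3) ≡ 7/15 mod 19. 15⁻¹ ≡ 14 (mod 19), so λ ≡ 3.
  x = λ² - 3 - 18 = 9 - 21 ≡ 7; y = λ·(3 - 7) - 5 ≡ 2. → (7, 2)
8P: (7, 2) + (18, 12). λ = (12 - 2)/(18 - 7) ≡ 10/11 mod 19. 11⁻¹ ≡ 7 (mod 19), so λ ≡ 13.
  x = λ² - 7 - 18 = 169 - 25 ≡ 11; y = λ·(7 - 11) - 2 ≡ 3. → (11, 3)
9P: (11, 3) + (18, 12). λ = (12 - 3)/(18 - 11) ≡ 9/7 mod 19. 7⁻¹ ≡ 11 (mod 19), so λ ≡ 4.
  x = λ² - 11 - 18 = 16 - 29 ≡ 6; y = λ·(11 - 6) - 3 ≡ 17. → (6, 17)
10P: (6, 17) + (18, 12). λ = (12 - 17)/(18 - 6) ≡ 14/12 mod 19. 12⁻¹ ≡ 8 (mod 19) since 12·8 = 96 ≡ 1, so λ ≡ 17.
  x = λ² - 6 - 18 = 289 - 24 ≡ 18; y = λ·(6 - 18) - 17 ≡ 7. → (18, 7)
11P: (18, 7) + (18, 12): same x and y₁ ≡ -y₂, so the sum is O.
11P = O, so the order is 11.

11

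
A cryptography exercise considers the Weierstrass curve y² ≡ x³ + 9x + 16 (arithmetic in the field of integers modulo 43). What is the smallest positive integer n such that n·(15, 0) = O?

2P: (15, 0) + (15, 0): same x and y₁ ≡ -y₂, so the sum is O.
2P = O, so the order is 2.

2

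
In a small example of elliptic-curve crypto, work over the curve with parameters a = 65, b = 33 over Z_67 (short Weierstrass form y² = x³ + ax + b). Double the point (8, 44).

tangent at (8, 44): λ = (3·8² + 65)/(2·44) ≡ 56/21. 21⁻¹ ≡ 16 (mod 67) since 21·16 = 336 ≡ 1, so λ ≡ 56·16 ≡ 25.
  x = λ² - 8 - 8 = 625 - 16 ≡ 6; y = λ·(8 - 6) - 44 ≡ 6. → (6, 6)

(6, 6)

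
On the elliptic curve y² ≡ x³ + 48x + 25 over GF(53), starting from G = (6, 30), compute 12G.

(25, 46)

Repeated addition: build up to 12G.
2G: tangent at (6, 30): λ = (3·6² + 48)/(2·30) ≡ 50/7. 7⁻¹ ≡ 38 (mod 53) since 7·38 = 266 ≡ 1, so λ ≡ 50·38 ≡ 45.
  x = λ² - 6 - 6 = 2025 - 12 ≡ 52; y = λ·(6 - 52) - 30 ≡ 20. → (52, 20)
3G: (52, 20) + (6, 30). λ = (30 - 20)/(6 - 52) ≡ 10/7 mod 53. 7⁻¹ ≡ 38 (mod 53) since 7·38 = 266 ≡ 1, so λ ≡ 9.
  x = λ² - 52 - 6 = 81 - 58 ≡ 23; y = λ·(52 - 23) - 20 ≡ 29. → (23, 29)
4G: (23, 29) + (6, 30). λ = (30 - 29)/(6 - 23) ≡ 1/36 mod 53. 36⁻¹ ≡ 28 (mod 53), so λ ≡ 28.
  x = λ² - 23 - 6 = 784 - 29 ≡ 13; y = λ·(23 - 13) - 29 ≡ 39. → (13, 39)
5G: (13, 39) + (6, 30). λ = (30 - 39)/(6 - 13) ≡ 44/46 mod 53. 46⁻¹ ≡ 15 (mod 53), so λ ≡ 24.
  x = λ² - 13 - 6 = 576 - 19 ≡ 27; y = λ·(13 - 27) - 39 ≡ 49. → (27, 49)
6G: (27, 49) + (6, 30). λ = (30 - 49)/(6 - 27) ≡ 34/32 mod 53. 32⁻¹ ≡ 5 (mod 53) since 32·5 = 160 ≡ 1, so λ ≡ 11.
  x = λ² - 27 - 6 = 121 - 33 ≡ 35; y = λ·(27 - 35) - 49 ≡ 22. → (35, 22)
7G: (35, 22) + (6, 30). λ = (30 - 22)/(6 - 35) ≡ 8/24 mod 53. 24⁻¹ ≡ 42 (mod 53) since 24·42 = 1008 ≡ 1, so λ ≡ 18.
  x = λ² - 35 - 6 = 324 - 41 ≡ 18; y = λ·(35 - 18) - 22 ≡ 19. → (18, 19)
8G: (18, 19) + (6, 30). λ = (30 - 19)/(6 - 18) ≡ 11/41 mod 53. 41⁻¹ ≡ 22 (mod 53), so λ ≡ 30.
  x = λ² - 18 - 6 = 900 - 24 ≡ 28; y = λ·(18 - 28) - 19 ≡ 52. → (28, 52)
9G: (28, 52) + (6, 30). λ = (30 - 52)/(6 - 28) ≡ 31/31 mod 53. 31⁻¹ ≡ 12 (mod 53), so λ ≡ 1.
  x = λ² - 28 - 6 = 1 - 34 ≡ 20; y = λ·(28 - 20) - 52 ≡ 9. → (20, 9)
10G: (20, 9) + (6, 30). λ = (30 - 9)/(6 - 20) ≡ 21/39 mod 53. 39⁻¹ ≡ 34 (mod 53) since 39·34 = 1326 ≡ 1, so λ ≡ 25.
  x = λ² - 20 - 6 = 625 - 26 ≡ 16; y = λ·(20 - 16) - 9 ≡ 38. → (16, 38)
11G: (16, 38) + (6, 30). λ = (30 - 38)/(6 - 16) ≡ 45/43 mod 53. 43⁻¹ ≡ 37 (mod 53), so λ ≡ 22.
  x = λ² - 16 - 6 = 484 - 22 ≡ 38; y = λ·(16 - 38) - 38 ≡ 8. → (38, 8)
12G: (38, 8) + (6, 30). λ = (30 - 8)/(6 - 38) ≡ 22/21 mod 53. 21⁻¹ ≡ 48 (mod 53), so λ ≡ 49.
  x = λ² - 38 - 6 = 2401 - 44 ≡ 25; y = λ·(38 - 25) - 8 ≡ 46. → (25, 46)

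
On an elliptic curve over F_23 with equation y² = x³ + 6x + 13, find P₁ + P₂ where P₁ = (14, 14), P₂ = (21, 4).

(6, 14)

(14, 14) + (21, 4). λ = (4 - 14)/(21 - 14) ≡ 13/7 mod 23. 7⁻¹ ≡ 10 (mod 23), so λ ≡ 15.
  x = λ² - 14 - 21 = 225 - 35 ≡ 6; y = λ·(14 - 6) - 14 ≡ 14. → (6, 14)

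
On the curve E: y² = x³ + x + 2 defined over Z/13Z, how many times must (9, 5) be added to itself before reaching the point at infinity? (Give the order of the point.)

2P: tangent at (9, 5): λ = (3·9² + 1)/(2·5) ≡ 10/10. 10⁻¹ ≡ 4 (mod 13), so λ ≡ 10·4 ≡ 1.
  x = λ² - 9 - 9 = 1 - 18 ≡ 9; y = λ·(9 - 9) - 5 ≡ 8. → (9, 8)
3P: (9, 8) + (9, 5): same x and y₁ ≡ -y₂, so the sum is the point at infinity.
3P = the point at infinity, so the order is 3.

3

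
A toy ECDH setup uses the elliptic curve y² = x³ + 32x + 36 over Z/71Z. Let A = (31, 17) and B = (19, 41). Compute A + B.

(25, 42)

(31, 17) + (19, 41). λ = (41 - 17)/(19 - 31) ≡ 24/59 mod 71. 59⁻¹ ≡ 65 (mod 71), so λ ≡ 69.
  x = λ² - 31 - 19 = 4761 - 50 ≡ 25; y = λ·(31 - 25) - 17 ≡ 42. → (25, 42)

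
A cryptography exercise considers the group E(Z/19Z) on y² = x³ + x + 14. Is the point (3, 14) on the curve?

yes

y² = 14² ≡ 6; x³ + 1x + 14 = 44 ≡ 6 (mod 19). 6 = 6.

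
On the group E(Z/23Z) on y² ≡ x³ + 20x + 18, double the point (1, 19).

(21, 4)

tangent at (1, 19): λ = (3·1² + 20)/(2·19) ≡ 0/15. 15⁻¹ ≡ 20 (mod 23) since 15·20 = 300 ≡ 1, so λ ≡ 0·20 ≡ 0.
  x = λ² - 1 - 1 = 0 - 2 ≡ 21; y = λ·(1 - 21) - 19 ≡ 4. → (21, 4)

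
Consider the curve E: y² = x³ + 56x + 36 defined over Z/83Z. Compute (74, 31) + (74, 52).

O

The two points share x = 74 and their y-coordinates satisfy 31 + 52 ≡ 0 (mod 83), so they are inverses. Their sum is 𝒪.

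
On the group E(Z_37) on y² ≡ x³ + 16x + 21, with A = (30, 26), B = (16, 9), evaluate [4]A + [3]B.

(18, 6)

First 4A:
Double-and-add on 4 = (100)₂. Start with A = (30, 26) for the leading 1-bit.
double: tangent at (30, 26): λ = (3·30² + 16)/(2·26) ≡ 15/15. 15⁻¹ ≡ 5 (mod 37), so λ ≡ 15·5 ≡ 1.
  x = λ² - 30 - 30 = 1 - 60 ≡ 15; y = λ·(30 - 15) - 26 ≡ 26. → (15, 26)
double: tangent at (15, 26): λ = (3·15² + 16)/(2·26) ≡ 25/15. 15⁻¹ ≡ 5 (mod 37), so λ ≡ 25·5 ≡ 14.
  x = λ² - 15 - 15 = 196 - 30 ≡ 18; y = λ·(15 - 18) - 26 ≡ 6. → (18, 6)
4A = (18, 6).
Next 3B:
Repeated addition: build up to 3B.
2B: tangent at (16, 9): λ = (3·16² + 16)/(2·9) ≡ 7/18. 18⁻¹ ≡ 35 (mod 37), so λ ≡ 7·35 ≡ 23.
  x = λ² - 16 - 16 = 529 - 32 ≡ 16; y = λ·(16 - 16) - 9 ≡ 28. → (16, 28)
3B: (16, 28) + (16, 9): same x and y₁ ≡ -y₂, so the sum is O.
3B = O.
Finally 4A + 3B:
(18, 6) + O = (18, 6) (identity).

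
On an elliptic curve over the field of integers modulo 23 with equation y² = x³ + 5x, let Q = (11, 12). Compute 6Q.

Repeated addition: build up to 6Q.
2Q: tangent at (11, 12): λ = (3·11² + 5)/(2·12) ≡ 0/1. 1⁻¹ ≡ 1 (mod 23), so λ ≡ 0·1 ≡ 0.
  x = λ² - 11 - 11 = 0 - 22 ≡ 1; y = λ·(11 - 1) - 12 ≡ 11. → (1, 11)
3Q: (1, 11) + (11, 12). λ = (12 - 11)/(11 - 1) ≡ 1/10 mod 23. 10⁻¹ ≡ 7 (mod 23), so λ ≡ 7.
  x = λ² - 1 - 11 = 49 - 12 ≡ 14; y = λ·(1 - 14) - 11 ≡ 13. → (14, 13)
4Q: (14, 13) + (11, 12). λ = (12 - 13)/(11 - 14) ≡ 22/20 mod 23. 20⁻¹ ≡ 15 (mod 23) since 20·15 = 300 ≡ 1, so λ ≡ 8.
  x = λ² - 14 - 11 = 64 - 25 ≡ 16; y = λ·(14 - 16) - 13 ≡ 17. → (16, 17)
5Q: (16, 17) + (11, 12). λ = (12 - 17)/(11 - 16) ≡ 18/18 mod 23. 18⁻¹ ≡ 9 (mod 23), so λ ≡ 1.
  x = λ² - 16 - 11 = 1 - 27 ≡ 20; y = λ·(16 - 20) - 17 ≡ 2. → (20, 2)
6Q: (20, 2) + (11, 12). λ = (12 - 2)/(11 - 20) ≡ 10/14 mod 23. 14⁻¹ ≡ 5 (mod 23) since 14·5 = 70 ≡ 1, so λ ≡ 4.
  x = λ² - 20 - 11 = 16 - 31 ≡ 8; y = λ·(20 - 8) - 2 ≡ 0. → (8, 0)

(8, 0)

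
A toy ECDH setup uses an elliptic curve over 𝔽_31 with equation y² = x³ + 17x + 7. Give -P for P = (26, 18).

-(26, 18) = (26, -18 mod 31) = (26, 13).

(26, 13)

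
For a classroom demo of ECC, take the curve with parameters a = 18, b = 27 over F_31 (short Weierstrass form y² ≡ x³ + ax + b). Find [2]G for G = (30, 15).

(9, 9)

tangent at (30, 15): λ = (3·30² + 18)/(2·15) ≡ 21/30. 30⁻¹ ≡ 30 (mod 31) since 30·30 = 900 ≡ 1, so λ ≡ 21·30 ≡ 10.
  x = λ² - 30 - 30 = 100 - 60 ≡ 9; y = λ·(30 - 9) - 15 ≡ 9. → (9, 9)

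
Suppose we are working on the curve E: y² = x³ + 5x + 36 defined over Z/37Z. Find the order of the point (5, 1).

5

2P: tangent at (5, 1): λ = (3·5² + 5)/(2·1) ≡ 6/2. 2⁻¹ ≡ 19 (mod 37), so λ ≡ 6·19 ≡ 3.
  x = λ² - 5 - 5 = 9 - 10 ≡ 36; y = λ·(5 - 36) - 1 ≡ 17. → (36, 17)
3P: (36, 17) + (5, 1). λ = (1 - 17)/(5 - 36) ≡ 21/6 mod 37. 6⁻¹ ≡ 31 (mod 37) since 6·31 = 186 ≡ 1, so λ ≡ 22.
  x = λ² - 36 - 5 = 484 - 41 ≡ 36; y = λ·(36 - 36) - 17 ≡ 20. → (36, 20)
4P: (36, 20) + (5, 1). λ = (1 - 20)/(5 - 36) ≡ 18/6 mod 37. 6⁻¹ ≡ 31 (mod 37), so λ ≡ 3.
  x = λ² - 36 - 5 = 9 - 41 ≡ 5; y = λ·(36 - 5) - 20 ≡ 36. → (5, 36)
5P: (5, 36) + (5, 1): same x and y₁ ≡ -y₂, so the sum is 𝒪.
5P = 𝒪, so the order is 5.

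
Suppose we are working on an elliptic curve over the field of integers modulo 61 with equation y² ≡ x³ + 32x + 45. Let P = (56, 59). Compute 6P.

(9, 56)

Repeated addition: build up to 6P.
2P: tangent at (56, 59): λ = (3·56² + 32)/(2·59) ≡ 46/57. 57⁻¹ ≡ 15 (mod 61), so λ ≡ 46·15 ≡ 19.
  x = λ² - 56 - 56 = 361 - 112 ≡ 5; y = λ·(56 - 5) - 59 ≡ 56. → (5, 56)
3P: (5, 56) + (56, 59). λ = (59 - 56)/(56 - 5) ≡ 3/51 mod 61. 51⁻¹ ≡ 6 (mod 61) since 51·6 = 306 ≡ 1, so λ ≡ 18.
  x = λ² - 5 - 56 = 324 - 61 ≡ 19; y = λ·(5 - 19) - 56 ≡ 58. → (19, 58)
4P: (19, 58) + (56, 59). λ = (59 - 58)/(56 - 19) ≡ 1/37 mod 61. 37⁻¹ ≡ 33 (mod 61), so λ ≡ 33.
  x = λ² - 19 - 56 = 1089 - 75 ≡ 38; y = λ·(19 - 38) - 58 ≡ 47. → (38, 47)
5P: (38, 47) + (56, 59). λ = (59 - 47)/(56 - 38) ≡ 12/18 mod 61. 18⁻¹ ≡ 17 (mod 61), so λ ≡ 21.
  x = λ² - 38 - 56 = 441 - 94 ≡ 42; y = λ·(38 - 42) - 47 ≡ 52. → (42, 52)
6P: (42, 52) + (56, 59). λ = (59 - 52)/(56 - 42) ≡ 7/14 mod 61. 14⁻¹ ≡ 48 (mod 61) since 14·48 = 672 ≡ 1, so λ ≡ 31.
  x = λ² - 42 - 56 = 961 - 98 ≡ 9; y = λ·(42 - 9) - 52 ≡ 56. → (9, 56)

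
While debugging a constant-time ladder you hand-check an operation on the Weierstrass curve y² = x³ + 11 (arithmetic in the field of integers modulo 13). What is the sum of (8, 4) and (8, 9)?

The two points share x = 8 and their y-coordinates satisfy 4 + 9 ≡ 0 (mod 13), so they are inverses. Their sum is the point at infinity.

O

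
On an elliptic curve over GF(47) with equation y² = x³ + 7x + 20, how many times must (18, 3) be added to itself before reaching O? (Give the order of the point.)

2P: tangent at (18, 3): λ = (3·18² + 7)/(2·3) ≡ 39/6. 6⁻¹ ≡ 8 (mod 47), so λ ≡ 39·8 ≡ 30.
  x = λ² - 18 - 18 = 900 - 36 ≡ 18; y = λ·(18 - 18) - 3 ≡ 44. → (18, 44)
3P: (18, 44) + (18, 3): same x and y₁ ≡ -y₂, so the sum is O.
3P = O, so the order is 3.

3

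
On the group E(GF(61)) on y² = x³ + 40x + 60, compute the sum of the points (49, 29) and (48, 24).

(49, 29) + (48, 24). λ = (24 - 29)/(48 - 49) ≡ 56/60 mod 61. 60⁻¹ ≡ 60 (mod 61) since 60·60 = 3600 ≡ 1, so λ ≡ 5.
  x = λ² - 49 - 48 = 25 - 97 ≡ 50; y = λ·(49 - 50) - 29 ≡ 27. → (50, 27)

(50, 27)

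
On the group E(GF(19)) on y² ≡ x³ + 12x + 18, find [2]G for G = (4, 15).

(15, 1)

tangent at (4, 15): λ = (3·4² + 12)/(2·15) ≡ 3/11. 11⁻¹ ≡ 7 (mod 19) since 11·7 = 77 ≡ 1, so λ ≡ 3·7 ≡ 2.
  x = λ² - 4 - 4 = 4 - 8 ≡ 15; y = λ·(4 - 15) - 15 ≡ 1. → (15, 1)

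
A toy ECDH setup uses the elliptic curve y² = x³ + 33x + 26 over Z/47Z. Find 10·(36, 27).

(39, 40)

Write Q = (36, 27).
Repeated addition: build up to 10Q.
2Q: tangent at (36, 27): λ = (3·36² + 33)/(2·27) ≡ 20/7. 7⁻¹ ≡ 27 (mod 47), so λ ≡ 20·27 ≡ 23.
  x = λ² - 36 - 36 = 529 - 72 ≡ 34; y = λ·(36 - 34) - 27 ≡ 19. → (34, 19)
3Q: (34, 19) + (36, 27). λ = (27 - 19)/(36 - 34) ≡ 8/2 mod 47. 2⁻¹ ≡ 24 (mod 47), so λ ≡ 4.
  x = λ² - 34 - 36 = 16 - 70 ≡ 40; y = λ·(34 - 40) - 19 ≡ 4. → (40, 4)
4Q: (40, 4) + (36, 27). λ = (27 - 4)/(36 - 40) ≡ 23/43 mod 47. 43⁻¹ ≡ 35 (mod 47), so λ ≡ 6.
  x = λ² - 40 - 36 = 36 - 76 ≡ 7; y = λ·(40 - 7) - 4 ≡ 6. → (7, 6)
5Q: (7, 6) + (36, 27). λ = (27 - 6)/(36 - 7) ≡ 21/29 mod 47. 29⁻¹ ≡ 13 (mod 47), so λ ≡ 38.
  x = λ² - 7 - 36 = 1444 - 43 ≡ 38; y = λ·(7 - 38) - 6 ≡ 38. → (38, 38)
6Q: (38, 38) + (36, 27). λ = (27 - 38)/(36 - 38) ≡ 36/45 mod 47. 45⁻¹ ≡ 23 (mod 47), so λ ≡ 29.
  x = λ² - 38 - 36 = 841 - 74 ≡ 15; y = λ·(38 - 15) - 38 ≡ 18. → (15, 18)
7Q: (15, 18) + (36, 27). λ = (27 - 18)/(36 - 15) ≡ 9/21 mod 47. 21⁻¹ ≡ 9 (mod 47), so λ ≡ 34.
  x = λ² - 15 - 36 = 1156 - 51 ≡ 24; y = λ·(15 - 24) - 18 ≡ 5. → (24, 5)
8Q: (24, 5) + (36, 27). λ = (27 - 5)/(36 - 24) ≡ 22/12 mod 47. 12⁻¹ ≡ 4 (mod 47), so λ ≡ 41.
  x = λ² - 24 - 36 = 1681 - 60 ≡ 23; y = λ·(24 - 23) - 5 ≡ 36. → (23, 36)
9Q: (23, 36) + (36, 27). λ = (27 - 36)/(36 - 23) ≡ 38/13 mod 47. 13⁻¹ ≡ 29 (mod 47) since 13·29 = 377 ≡ 1, so λ ≡ 21.
  x = λ² - 23 - 36 = 441 - 59 ≡ 6; y = λ·(23 - 6) - 36 ≡ 39. → (6, 39)
10Q: (6, 39) + (36, 27). λ = (27 - 39)/(36 - 6) ≡ 35/30 mod 47. 30⁻¹ ≡ 11 (mod 47) since 30·11 = 330 ≡ 1, so λ ≡ 9.
  x = λ² - 6 - 36 = 81 - 42 ≡ 39; y = λ·(6 - 39) - 39 ≡ 40. → (39, 40)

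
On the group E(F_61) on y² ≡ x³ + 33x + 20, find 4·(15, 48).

(50, 20)

Write Q = (15, 48).
Double-and-add on 4 = (100)₂. Start with Q = (15, 48) for the leading 1-bit.
double: tangent at (15, 48): λ = (3·15² + 33)/(2·48) ≡ 37/35. 35⁻¹ ≡ 7 (mod 61), so λ ≡ 37·7 ≡ 15.
  x = λ² - 15 - 15 = 225 - 30 ≡ 12; y = λ·(15 - 12) - 48 ≡ 58. → (12, 58)
double: tangent at (12, 58): λ = (3·12² + 33)/(2·58) ≡ 38/55. 55⁻¹ ≡ 10 (mod 61) since 55·10 = 550 ≡ 1, so λ ≡ 38·10 ≡ 14.
  x = λ² - 12 - 12 = 196 - 24 ≡ 50; y = λ·(12 - 50) - 58 ≡ 20. → (50, 20)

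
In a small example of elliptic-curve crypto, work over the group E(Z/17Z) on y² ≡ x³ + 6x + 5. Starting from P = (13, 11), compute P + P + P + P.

(3, 4)

Double-and-add on 4 = (100)₂. Start with P = (13, 11) for the leading 1-bit.
double: tangent at (13, 11): λ = (3·13² + 6)/(2·11) ≡ 3/5. 5⁻¹ ≡ 7 (mod 17) since 5·7 = 35 ≡ 1, so λ ≡ 3·7 ≡ 4.
  x = λ² - 13 - 13 = 16 - 26 ≡ 7; y = λ·(13 - 7) - 11 ≡ 13. → (7, 13)
double: tangent at (7, 13): λ = (3·7² + 6)/(2·13) ≡ 0/9. 9⁻¹ ≡ 2 (mod 17), so λ ≡ 0·2 ≡ 0.
  x = λ² - 7 - 7 = 0 - 14 ≡ 3; y = λ·(7 - 3) - 13 ≡ 4. → (3, 4)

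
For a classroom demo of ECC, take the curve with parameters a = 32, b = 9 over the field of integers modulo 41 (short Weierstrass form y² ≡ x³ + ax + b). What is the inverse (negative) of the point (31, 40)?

-(31, 40) = (31, -40 mod 41) = (31, 1).

(31, 1)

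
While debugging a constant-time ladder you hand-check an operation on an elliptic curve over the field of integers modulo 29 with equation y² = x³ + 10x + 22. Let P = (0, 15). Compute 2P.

(13, 0)

tangent at (0, 15): λ = (3·0² + 10)/(2·15) ≡ 10/1. 1⁻¹ ≡ 1 (mod 29) since 1·1 = 1 ≡ 1, so λ ≡ 10·1 ≡ 10.
  x = λ² - 0 - 0 = 100 - 0 ≡ 13; y = λ·(0 - 13) - 15 ≡ 0. → (13, 0)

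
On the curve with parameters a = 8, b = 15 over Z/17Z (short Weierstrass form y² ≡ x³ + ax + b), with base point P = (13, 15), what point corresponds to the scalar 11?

Repeated addition: build up to 11P.
2P: tangent at (13, 15): λ = (3·13² + 8)/(2·15) ≡ 5/13. 13⁻¹ ≡ 4 (mod 17) since 13·4 = 52 ≡ 1, so λ ≡ 5·4 ≡ 3.
  x = λ² - 13 - 13 = 9 - 26 ≡ 0; y = λ·(13 - 0) - 15 ≡ 7. → (0, 7)
3P: (0, 7) + (13, 15). λ = (15 - 7)/(13 - 0) ≡ 8/13 mod 17. 13⁻¹ ≡ 4 (mod 17) since 13·4 = 52 ≡ 1, so λ ≡ 15.
  x = λ² - 0 - 13 = 225 - 13 ≡ 8; y = λ·(0 - 8) - 7 ≡ 9. → (8, 9)
4P: (8, 9) + (13, 15). λ = (15 - 9)/(13 - 8) ≡ 6/5 mod 17. 5⁻¹ ≡ 7 (mod 17), so λ ≡ 8.
  x = λ² - 8 - 13 = 64 - 21 ≡ 9; y = λ·(8 - 9) - 9 ≡ 0. → (9, 0)
5P: (9, 0) + (13, 15). λ = (15 - 0)/(13 - 9) ≡ 15/4 mod 17. 4⁻¹ ≡ 13 (mod 17), so λ ≡ 8.
  x = λ² - 9 - 13 = 64 - 22 ≡ 8; y = λ·(9 - 8) - 0 ≡ 8. → (8, 8)
6P: (8, 8) + (13, 15). λ = (15 - 8)/(13 - 8) ≡ 7/5 mod 17. 5⁻¹ ≡ 7 (mod 17), so λ ≡ 15.
  x = λ² - 8 - 13 = 225 - 21 ≡ 0; y = λ·(8 - 0) - 8 ≡ 10. → (0, 10)
7P: (0, 10) + (13, 15). λ = (15 - 10)/(13 - 0) ≡ 5/13 mod 17. 13⁻¹ ≡ 4 (mod 17) since 13·4 = 52 ≡ 1, so λ ≡ 3.
  x = λ² - 0 - 13 = 9 - 13 ≡ 13; y = λ·(0 - 13) - 10 ≡ 2. → (13, 2)
8P: (13, 2) + (13, 15): same x and y₁ ≡ -y₂, so the sum is 𝒪.
9P: 𝒪 + (13, 15) = (13, 15) (identity).
10P: tangent at (13, 15): λ = (3·13² + 8)/(2·15) ≡ 5/13. 13⁻¹ ≡ 4 (mod 17), so λ ≡ 5·4 ≡ 3.
  x = λ² - 13 - 13 = 9 - 26 ≡ 0; y = λ·(13 - 0) - 15 ≡ 7. → (0, 7)
11P: (0, 7) + (13, 15). λ = (15 - 7)/(13 - 0) ≡ 8/13 mod 17. 13⁻¹ ≡ 4 (mod 17) since 13·4 = 52 ≡ 1, so λ ≡ 15.
  x = λ² - 0 - 13 = 225 - 13 ≡ 8; y = λ·(0 - 8) - 7 ≡ 9. → (8, 9)

(8, 9)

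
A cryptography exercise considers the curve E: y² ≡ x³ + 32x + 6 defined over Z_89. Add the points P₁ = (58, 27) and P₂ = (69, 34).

(72, 45)

(58, 27) + (69, 34). λ = (34 - 27)/(69 - 58) ≡ 7/11 mod 89. 11⁻¹ ≡ 81 (mod 89) since 11·81 = 891 ≡ 1, so λ ≡ 33.
  x = λ² - 58 - 69 = 1089 - 127 ≡ 72; y = λ·(58 - 72) - 27 ≡ 45. → (72, 45)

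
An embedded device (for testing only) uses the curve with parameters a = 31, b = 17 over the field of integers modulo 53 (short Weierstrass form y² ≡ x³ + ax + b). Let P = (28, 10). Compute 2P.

(41, 39)

tangent at (28, 10): λ = (3·28² + 31)/(2·10) ≡ 51/20. 20⁻¹ ≡ 8 (mod 53), so λ ≡ 51·8 ≡ 37.
  x = λ² - 28 - 28 = 1369 - 56 ≡ 41; y = λ·(28 - 41) - 10 ≡ 39. → (41, 39)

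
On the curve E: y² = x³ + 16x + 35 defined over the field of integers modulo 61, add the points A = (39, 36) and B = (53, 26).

(33, 12)

(39, 36) + (53, 26). λ = (26 - 36)/(53 - 39) ≡ 51/14 mod 61. 14⁻¹ ≡ 48 (mod 61), so λ ≡ 8.
  x = λ² - 39 - 53 = 64 - 92 ≡ 33; y = λ·(39 - 33) - 36 ≡ 12. → (33, 12)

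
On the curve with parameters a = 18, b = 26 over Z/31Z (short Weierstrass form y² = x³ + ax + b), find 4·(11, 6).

(26, 11)

Write G = (11, 6).
Double-and-add on 4 = (100)₂. Start with G = (11, 6) for the leading 1-bit.
double: tangent at (11, 6): λ = (3·11² + 18)/(2·6) ≡ 9/12. 12⁻¹ ≡ 13 (mod 31) since 12·13 = 156 ≡ 1, so λ ≡ 9·13 ≡ 24.
  x = λ² - 11 - 11 = 576 - 22 ≡ 27; y = λ·(11 - 27) - 6 ≡ 13. → (27, 13)
double: tangent at (27, 13): λ = (3·27² + 18)/(2·13) ≡ 4/26. 26⁻¹ ≡ 6 (mod 31), so λ ≡ 4·6 ≡ 24.
  x = λ² - 27 - 27 = 576 - 54 ≡ 26; y = λ·(27 - 26) - 13 ≡ 11. → (26, 11)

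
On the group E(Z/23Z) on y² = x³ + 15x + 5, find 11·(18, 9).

Write Q = (18, 9).
Repeated addition: build up to 11Q.
2Q: tangent at (18, 9): λ = (3·18² + 15)/(2·9) ≡ 21/18. 18⁻¹ ≡ 9 (mod 23), so λ ≡ 21·9 ≡ 5.
  x = λ² - 18 - 18 = 25 - 36 ≡ 12; y = λ·(18 - 12) - 9 ≡ 21. → (12, 21)
3Q: (12, 21) + (18, 9). λ = (9 - 21)/(18 - 12) ≡ 11/6 mod 23. 6⁻¹ ≡ 4 (mod 23), so λ ≡ 21.
  x = λ² - 12 - 18 = 441 - 30 ≡ 20; y = λ·(12 - 20) - 21 ≡ 18. → (20, 18)
4Q: (20, 18) + (18, 9). λ = (9 - 18)/(18 - 20) ≡ 14/21 mod 23. 21⁻¹ ≡ 11 (mod 23) since 21·11 = 231 ≡ 1, so λ ≡ 16.
  x = λ² - 20 - 18 = 256 - 38 ≡ 11; y = λ·(20 - 11) - 18 ≡ 11. → (11, 11)
5Q: (11, 11) + (18, 9). λ = (9 - 11)/(18 - 11) ≡ 21/7 mod 23. 7⁻¹ ≡ 10 (mod 23) since 7·10 = 70 ≡ 1, so λ ≡ 3.
  x = λ² - 11 - 18 = 9 - 29 ≡ 3; y = λ·(11 - 3) - 11 ≡ 13. → (3, 13)
6Q: (3, 13) + (18, 9). λ = (9 - 13)/(18 - 3) ≡ 19/15 mod 23. 15⁻¹ ≡ 20 (mod 23), so λ ≡ 12.
  x = λ² - 3 - 18 = 144 - 21 ≡ 8; y = λ·(3 - 8) - 13 ≡ 19. → (8, 19)
7Q: (8, 19) + (18, 9). λ = (9 - 19)/(18 - 8) ≡ 13/10 mod 23. 10⁻¹ ≡ 7 (mod 23) since 10·7 = 70 ≡ 1, so λ ≡ 22.
  x = λ² - 8 - 18 = 484 - 26 ≡ 21; y = λ·(8 - 21) - 19 ≡ 17. → (21, 17)
8Q: (21, 17) + (18, 9). λ = (9 - 17)/(18 - 21) ≡ 15/20 mod 23. 20⁻¹ ≡ 15 (mod 23) since 20·15 = 300 ≡ 1, so λ ≡ 18.
  x = λ² - 21 - 18 = 324 - 39 ≡ 9; y = λ·(21 - 9) - 17 ≡ 15. → (9, 15)
9Q: (9, 15) + (18, 9). λ = (9 - 15)/(18 - 9) ≡ 17/9 mod 23. 9⁻¹ ≡ 18 (mod 23), so λ ≡ 7.
  x = λ² - 9 - 18 = 49 - 27 ≡ 22; y = λ·(9 - 22) - 15 ≡ 9. → (22, 9)
10Q: (22, 9) + (18, 9). λ = (9 - 9)/(18 - 22) ≡ 0/19 mod 23. 19⁻¹ ≡ 17 (mod 23), so λ ≡ 0.
  x = λ² - 22 - 18 = 0 - 40 ≡ 6; y = λ·(22 - 6) - 9 ≡ 14. → (6, 14)
11Q: (6, 14) + (18, 9). λ = (9 - 14)/(18 - 6) ≡ 18/12 mod 23. 12⁻¹ ≡ 2 (mod 23), so λ ≡ 13.
  x = λ² - 6 - 18 = 169 - 24 ≡ 7; y = λ·(6 - 7) - 14 ≡ 19. → (7, 19)

(7, 19)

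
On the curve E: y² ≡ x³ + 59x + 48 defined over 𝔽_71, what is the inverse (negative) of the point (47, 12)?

-(47, 12) = (47, -12 mod 71) = (47, 59).

(47, 59)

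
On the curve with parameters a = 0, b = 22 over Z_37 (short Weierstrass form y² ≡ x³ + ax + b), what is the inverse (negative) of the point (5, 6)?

(5, 31)

-(5, 6) = (5, -6 mod 37) = (5, 31).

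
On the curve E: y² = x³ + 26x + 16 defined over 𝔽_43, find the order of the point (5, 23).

7

2P: tangent at (5, 23): λ = (3·5² + 26)/(2·23) ≡ 15/3. 3⁻¹ ≡ 29 (mod 43), so λ ≡ 15·29 ≡ 5.
  x = λ² - 5 - 5 = 25 - 10 ≡ 15; y = λ·(5 - 15) - 23 ≡ 13. → (15, 13)
3P: (15, 13) + (5, 23). λ = (23 - 13)/(5 - 15) ≡ 10/33 mod 43. 33⁻¹ ≡ 30 (mod 43), so λ ≡ 42.
  x = λ² - 15 - 5 = 1764 - 20 ≡ 24; y = λ·(15 - 24) - 13 ≡ 39. → (24, 39)
4P: (24, 39) + (5, 23). λ = (23 - 39)/(5 - 24) ≡ 27/24 mod 43. 24⁻¹ ≡ 9 (mod 43) since 24·9 = 216 ≡ 1, so λ ≡ 28.
  x = λ² - 24 - 5 = 784 - 29 ≡ 24; y = λ·(24 - 24) - 39 ≡ 4. → (24, 4)
5P: (24, 4) + (5, 23). λ = (23 - 4)/(5 - 24) ≡ 19/24 mod 43. 24⁻¹ ≡ 9 (mod 43), so λ ≡ 42.
  x = λ² - 24 - 5 = 1764 - 29 ≡ 15; y = λ·(24 - 15) - 4 ≡ 30. → (15, 30)
6P: (15, 30) + (5, 23). λ = (23 - 30)/(5 - 15) ≡ 36/33 mod 43. 33⁻¹ ≡ 30 (mod 43) since 33·30 = 990 ≡ 1, so λ ≡ 5.
  x = λ² - 15 - 5 = 25 - 20 ≡ 5; y = λ·(15 - 5) - 30 ≡ 20. → (5, 20)
7P: (5, 20) + (5, 23): same x and y₁ ≡ -y₂, so the sum is the point at infinity.
7P = the point at infinity, so the order is 7.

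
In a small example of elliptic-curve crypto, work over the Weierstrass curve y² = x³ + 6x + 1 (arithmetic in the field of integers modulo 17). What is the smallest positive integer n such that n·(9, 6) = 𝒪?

2P: tangent at (9, 6): λ = (3·9² + 6)/(2·6) ≡ 11/12. 12⁻¹ ≡ 10 (mod 17), so λ ≡ 11·10 ≡ 8.
  x = λ² - 9 - 9 = 64 - 18 ≡ 12; y = λ·(9 - 12) - 6 ≡ 4. → (12, 4)
3P: (12, 4) + (9, 6). λ = (6 - 4)/(9 - 12) ≡ 2/14 mod 17. 14⁻¹ ≡ 11 (mod 17), so λ ≡ 5.
  x = λ² - 12 - 9 = 25 - 21 ≡ 4; y = λ·(12 - 4) - 4 ≡ 2. → (4, 2)
4P: (4, 2) + (9, 6). λ = (6 - 2)/(9 - 4) ≡ 4/5 mod 17. 5⁻¹ ≡ 7 (mod 17) since 5·7 = 35 ≡ 1, so λ ≡ 11.
  x = λ² - 4 - 9 = 121 - 13 ≡ 6; y = λ·(4 - 6) - 2 ≡ 10. → (6, 10)
5P: (6, 10) + (9, 6). λ = (6 - 10)/(9 - 6) ≡ 13/3 mod 17. 3⁻¹ ≡ 6 (mod 17), so λ ≡ 10.
  x = λ² - 6 - 9 = 100 - 15 ≡ 0; y = λ·(6 - 0) - 10 ≡ 16. → (0, 16)
6P: (0, 16) + (9, 6). λ = (6 - 16)/(9 - 0) ≡ 7/9 mod 17. 9⁻¹ ≡ 2 (mod 17), so λ ≡ 14.
  x = λ² - 0 - 9 = 196 - 9 ≡ 0; y = λ·(0 - 0) - 16 ≡ 1. → (0, 1)
7P: (0, 1) + (9, 6). λ = (6 - 1)/(9 - 0) ≡ 5/9 mod 17. 9⁻¹ ≡ 2 (mod 17), so λ ≡ 10.
  x = λ² - 0 - 9 = 100 - 9 ≡ 6; y = λ·(0 - 6) - 1 ≡ 7. → (6, 7)
8P: (6, 7) + (9, 6). λ = (6 - 7)/(9 - 6) ≡ 16/3 mod 17. 3⁻¹ ≡ 6 (mod 17), so λ ≡ 11.
  x = λ² - 6 - 9 = 121 - 15 ≡ 4; y = λ·(6 - 4) - 7 ≡ 15. → (4, 15)
9P: (4, 15) + (9, 6). λ = (6 - 15)/(9 - 4) ≡ 8/5 mod 17. 5⁻¹ ≡ 7 (mod 17), so λ ≡ 5.
  x = λ² - 4 - 9 = 25 - 13 ≡ 12; y = λ·(4 - 12) - 15 ≡ 13. → (12, 13)
10P: (12, 13) + (9, 6). λ = (6 - 13)/(9 - 12) ≡ 10/14 mod 17. 14⁻¹ ≡ 11 (mod 17) since 14·11 = 154 ≡ 1, so λ ≡ 8.
  x = λ² - 12 - 9 = 64 - 21 ≡ 9; y = λ·(12 - 9) - 13 ≡ 11. → (9, 11)
11P: (9, 11) + (9, 6): same x and y₁ ≡ -y₂, so the sum is 𝒪.
11P = 𝒪, so the order is 11.

11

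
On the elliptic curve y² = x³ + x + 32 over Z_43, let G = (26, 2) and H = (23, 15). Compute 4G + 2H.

(32, 25)

First 4G:
Double-and-add on 4 = (100)₂. Start with G = (26, 2) for the leading 1-bit.
double: tangent at (26, 2): λ = (3·26² + 1)/(2·2) ≡ 8/4. 4⁻¹ ≡ 11 (mod 43), so λ ≡ 8·11 ≡ 2.
  x = λ² - 26 - 26 = 4 - 52 ≡ 38; y = λ·(26 - 38) - 2 ≡ 17. → (38, 17)
double: tangent at (38, 17): λ = (3·38² + 1)/(2·17) ≡ 33/34. 34⁻¹ ≡ 19 (mod 43) since 34·19 = 646 ≡ 1, so λ ≡ 33·19 ≡ 25.
  x = λ² - 38 - 38 = 625 - 76 ≡ 33; y = λ·(38 - 33) - 17 ≡ 22. → (33, 22)
4G = (33, 22).
Next 2H:
Repeated addition: build up to 2H.
2H: tangent at (23, 15): λ = (3·23² + 1)/(2·15) ≡ 40/30. 30⁻¹ ≡ 33 (mod 43), so λ ≡ 40·33 ≡ 30.
  x = λ² - 23 - 23 = 900 - 46 ≡ 37; y = λ·(23 - 37) - 15 ≡ 38. → (37, 38)
2H = (37, 38).
Finally 4G + 2H:
(33, 22) + (37, 38). λ = (38 - 22)/(37 - 33) ≡ 16/4 mod 43. 4⁻¹ ≡ 11 (mod 43), so λ ≡ 4.
  x = λ² - 33 - 37 = 16 - 70 ≡ 32; y = λ·(33 - 32) - 22 ≡ 25. → (32, 25)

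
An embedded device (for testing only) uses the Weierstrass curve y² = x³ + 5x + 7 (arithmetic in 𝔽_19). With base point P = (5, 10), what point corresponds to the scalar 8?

Repeated addition: build up to 8P.
2P: tangent at (5, 10): λ = (3·5² + 5)/(2·10) ≡ 4/1. 1⁻¹ ≡ 1 (mod 19) since 1·1 = 1 ≡ 1, so λ ≡ 4·1 ≡ 4.
  x = λ² - 5 - 5 = 16 - 10 ≡ 6; y = λ·(5 - 6) - 10 ≡ 5. → (6, 5)
3P: (6, 5) + (5, 10). λ = (10 - 5)/(5 - 6) ≡ 5/18 mod 19. 18⁻¹ ≡ 18 (mod 19) since 18·18 = 324 ≡ 1, so λ ≡ 14.
  x = λ² - 6 - 5 = 196 - 11 ≡ 14; y = λ·(6 - 14) - 5 ≡ 16. → (14, 16)
4P: (14, 16) + (5, 10). λ = (10 - 16)/(5 - 14) ≡ 13/10 mod 19. 10⁻¹ ≡ 2 (mod 19) since 10·2 = 20 ≡ 1, so λ ≡ 7.
  x = λ² - 14 - 5 = 49 - 19 ≡ 11; y = λ·(14 - 11) - 16 ≡ 5. → (11, 5)
5P: (11, 5) + (5, 10). λ = (10 - 5)/(5 - 11) ≡ 5/13 mod 19. 13⁻¹ ≡ 3 (mod 19), so λ ≡ 15.
  x = λ² - 11 - 5 = 225 - 16 ≡ 0; y = λ·(11 - 0) - 5 ≡ 8. → (0, 8)
6P: (0, 8) + (5, 10). λ = (10 - 8)/(5 - 0) ≡ 2/5 mod 19. 5⁻¹ ≡ 4 (mod 19) since 5·4 = 20 ≡ 1, so λ ≡ 8.
  x = λ² - 0 - 5 = 64 - 5 ≡ 2; y = λ·(0 - 2) - 8 ≡ 14. → (2, 14)
7P: (2, 14) + (5, 10). λ = (10 - 14)/(5 - 2) ≡ 15/3 mod 19. 3⁻¹ ≡ 13 (mod 19), so λ ≡ 5.
  x = λ² - 2 - 5 = 25 - 7 ≡ 18; y = λ·(2 - 18) - 14 ≡ 1. → (18, 1)
8P: (18, 1) + (5, 10). λ = (10 - 1)/(5 - 18) ≡ 9/6 mod 19. 6⁻¹ ≡ 16 (mod 19), so λ ≡ 11.
  x = λ² - 18 - 5 = 121 - 23 ≡ 3; y = λ·(18 - 3) - 1 ≡ 12. → (3, 12)

(3, 12)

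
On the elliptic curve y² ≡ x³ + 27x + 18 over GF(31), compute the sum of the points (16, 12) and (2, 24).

(16, 12) + (2, 24). λ = (24 - 12)/(2 - 16) ≡ 12/17 mod 31. 17⁻¹ ≡ 11 (mod 31) since 17·11 = 187 ≡ 1, so λ ≡ 8.
  x = λ² - 16 - 2 = 64 - 18 ≡ 15; y = λ·(16 - 15) - 12 ≡ 27. → (15, 27)

(15, 27)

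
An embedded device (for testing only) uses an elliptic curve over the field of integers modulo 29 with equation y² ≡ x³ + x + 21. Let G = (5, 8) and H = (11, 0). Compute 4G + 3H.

(5, 8)

First 4G:
Double-and-add on 4 = (100)₂. Start with G = (5, 8) for the leading 1-bit.
double: tangent at (5, 8): λ = (3·5² + 1)/(2·8) ≡ 18/16. 16⁻¹ ≡ 20 (mod 29), so λ ≡ 18·20 ≡ 12.
  x = λ² - 5 - 5 = 144 - 10 ≡ 18; y = λ·(5 - 18) - 8 ≡ 10. → (18, 10)
double: tangent at (18, 10): λ = (3·18² + 1)/(2·10) ≡ 16/20. 20⁻¹ ≡ 16 (mod 29), so λ ≡ 16·16 ≡ 24.
  x = λ² - 18 - 18 = 576 - 36 ≡ 18; y = λ·(18 - 18) - 10 ≡ 19. → (18, 19)
4G = (18, 19).
Next 3H:
Repeated addition: build up to 3H.
2H: (11, 0) + (11, 0): same x and y₁ ≡ -y₂, so the sum is O.
3H: O + (11, 0) = (11, 0) (identity).
3H = (11, 0).
Finally 4G + 3H:
(18, 19) + (11, 0). λ = (0 - 19)/(11 - 18) ≡ 10/22 mod 29. 22⁻¹ ≡ 4 (mod 29), so λ ≡ 11.
  x = λ² - 18 - 11 = 121 - 29 ≡ 5; y = λ·(18 - 5) - 19 ≡ 8. → (5, 8)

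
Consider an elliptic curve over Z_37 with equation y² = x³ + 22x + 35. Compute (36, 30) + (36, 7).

The two points share x = 36 and their y-coordinates satisfy 30 + 7 ≡ 0 (mod 37), so they are inverses. Their sum is ∞.

O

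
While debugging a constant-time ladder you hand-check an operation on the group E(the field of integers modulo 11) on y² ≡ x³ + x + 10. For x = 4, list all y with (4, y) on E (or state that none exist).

1, 10

x³ + 1x + 10 = 78 ≡ 1 (mod 11).
Square roots of 1 mod 11: 1 and 10 (since 1² = 1 ≡ 1).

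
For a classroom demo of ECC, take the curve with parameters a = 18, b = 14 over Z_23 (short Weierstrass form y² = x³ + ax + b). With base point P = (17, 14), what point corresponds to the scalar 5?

Repeated addition: build up to 5P.
2P: tangent at (17, 14): λ = (3·17² + 18)/(2·14) ≡ 11/5. 5⁻¹ ≡ 14 (mod 23), so λ ≡ 11·14 ≡ 16.
  x = λ² - 17 - 17 = 256 - 34 ≡ 15; y = λ·(17 - 15) - 14 ≡ 18. → (15, 18)
3P: (15, 18) + (17, 14). λ = (14 - 18)/(17 - 15) ≡ 19/2 mod 23. 2⁻¹ ≡ 12 (mod 23) since 2·12 = 24 ≡ 1, so λ ≡ 21.
  x = λ² - 15 - 17 = 441 - 32 ≡ 18; y = λ·(15 - 18) - 18 ≡ 11. → (18, 11)
4P: (18, 11) + (17, 14). λ = (14 - 11)/(17 - 18) ≡ 3/22 mod 23. 22⁻¹ ≡ 22 (mod 23), so λ ≡ 20.
  x = λ² - 18 - 17 = 400 - 35 ≡ 20; y = λ·(18 - 20) - 11 ≡ 18. → (20, 18)
5P: (20, 18) + (17, 14). λ = (14 - 18)/(17 - 20) ≡ 19/20 mod 23. 20⁻¹ ≡ 15 (mod 23), so λ ≡ 9.
  x = λ² - 20 - 17 = 81 - 37 ≡ 21; y = λ·(20 - 21) - 18 ≡ 19. → (21, 19)

(21, 19)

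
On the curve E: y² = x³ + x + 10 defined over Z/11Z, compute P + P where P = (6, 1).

(2, 8)

tangent at (6, 1): λ = (3·6² + 1)/(2·1) ≡ 10/2. 2⁻¹ ≡ 6 (mod 11) since 2·6 = 12 ≡ 1, so λ ≡ 10·6 ≡ 5.
  x = λ² - 6 - 6 = 25 - 12 ≡ 2; y = λ·(6 - 2) - 1 ≡ 8. → (2, 8)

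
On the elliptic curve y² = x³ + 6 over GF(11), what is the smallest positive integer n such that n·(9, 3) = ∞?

12

2P: tangent at (9, 3): λ = (3·9² + 0)/(2·3) ≡ 1/6. 6⁻¹ ≡ 2 (mod 11), so λ ≡ 1·2 ≡ 2.
  x = λ² - 9 - 9 = 4 - 18 ≡ 8; y = λ·(9 - 8) - 3 ≡ 10. → (8, 10)
3P: (8, 10) + (9, 3). λ = (3 - 10)/(9 - 8) ≡ 4/1 mod 11. 1⁻¹ ≡ 1 (mod 11), so λ ≡ 4.
  x = λ² - 8 - 9 = 16 - 17 ≡ 10; y = λ·(8 - 10) - 10 ≡ 4. → (10, 4)
4P: (10, 4) + (9, 3). λ = (3 - 4)/(9 - 10) ≡ 10/10 mod 11. 10⁻¹ ≡ 10 (mod 11), so λ ≡ 1.
  x = λ² - 10 - 9 = 1 - 19 ≡ 4; y = λ·(10 - 4) - 4 ≡ 2. → (4, 2)
5P: (4, 2) + (9, 3). λ = (3 - 2)/(9 - 4) ≡ 1/5 mod 11. 5⁻¹ ≡ 9 (mod 11), so λ ≡ 9.
  x = λ² - 4 - 9 = 81 - 13 ≡ 2; y = λ·(4 - 2) - 2 ≡ 5. → (2, 5)
6P: (2, 5) + (9, 3). λ = (3 - 5)/(9 - 2) ≡ 9/7 mod 11. 7⁻¹ ≡ 8 (mod 11), so λ ≡ 6.
  x = λ² - 2 - 9 = 36 - 11 ≡ 3; y = λ·(2 - 3) - 5 ≡ 0. → (3, 0)
7P: (3, 0) + (9, 3). λ = (3 - 0)/(9 - 3) ≡ 3/6 mod 11. 6⁻¹ ≡ 2 (mod 11) since 6·2 = 12 ≡ 1, so λ ≡ 6.
  x = λ² - 3 - 9 = 36 - 12 ≡ 2; y = λ·(3 - 2) - 0 ≡ 6. → (2, 6)
8P: (2, 6) + (9, 3). λ = (3 - 6)/(9 - 2) ≡ 8/7 mod 11. 7⁻¹ ≡ 8 (mod 11) since 7·8 = 56 ≡ 1, so λ ≡ 9.
  x = λ² - 2 - 9 = 81 - 11 ≡ 4; y = λ·(2 - 4) - 6 ≡ 9. → (4, 9)
9P: (4, 9) + (9, 3). λ = (3 - 9)/(9 - 4) ≡ 5/5 mod 11. 5⁻¹ ≡ 9 (mod 11) since 5·9 = 45 ≡ 1, so λ ≡ 1.
  x = λ² - 4 - 9 = 1 - 13 ≡ 10; y = λ·(4 - 10) - 9 ≡ 7. → (10, 7)
10P: (10, 7) + (9, 3). λ = (3 - 7)/(9 - 10) ≡ 7/10 mod 11. 10⁻¹ ≡ 10 (mod 11), so λ ≡ 4.
  x = λ² - 10 - 9 = 16 - 19 ≡ 8; y = λ·(10 - 8) - 7 ≡ 1. → (8, 1)
11P: (8, 1) + (9, 3). λ = (3 - 1)/(9 - 8) ≡ 2/1 mod 11. 1⁻¹ ≡ 1 (mod 11) since 1·1 = 1 ≡ 1, so λ ≡ 2.
  x = λ² - 8 - 9 = 4 - 17 ≡ 9; y = λ·(8 - 9) - 1 ≡ 8. → (9, 8)
12P: (9, 8) + (9, 3): same x and y₁ ≡ -y₂, so the sum is ∞.
12P = ∞, so the order is 12.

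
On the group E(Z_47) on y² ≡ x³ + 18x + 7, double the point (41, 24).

(2, 2)

tangent at (41, 24): λ = (3·41² + 18)/(2·24) ≡ 32/1. 1⁻¹ ≡ 1 (mod 47) since 1·1 = 1 ≡ 1, so λ ≡ 32·1 ≡ 32.
  x = λ² - 41 - 41 = 1024 - 82 ≡ 2; y = λ·(41 - 2) - 24 ≡ 2. → (2, 2)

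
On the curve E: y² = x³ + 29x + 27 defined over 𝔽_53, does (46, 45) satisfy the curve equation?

y² = 45² ≡ 11; x³ + 29x + 27 = 98697 ≡ 11 (mod 53). 11 = 11.

yes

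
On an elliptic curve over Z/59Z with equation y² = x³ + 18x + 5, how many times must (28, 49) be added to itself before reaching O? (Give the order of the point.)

7

2P: tangent at (28, 49): λ = (3·28² + 18)/(2·49) ≡ 10/39. 39⁻¹ ≡ 56 (mod 59), so λ ≡ 10·56 ≡ 29.
  x = λ² - 28 - 28 = 841 - 56 ≡ 18; y = λ·(28 - 18) - 49 ≡ 5. → (18, 5)
3P: (18, 5) + (28, 49). λ = (49 - 5)/(28 - 18) ≡ 44/10 mod 59. 10⁻¹ ≡ 6 (mod 59) since 10·6 = 60 ≡ 1, so λ ≡ 28.
  x = λ² - 18 - 28 = 784 - 46 ≡ 30; y = λ·(18 - 30) - 5 ≡ 13. → (30, 13)
4P: (30, 13) + (28, 49). λ = (49 - 13)/(28 - 30) ≡ 36/57 mod 59. 57⁻¹ ≡ 29 (mod 59), so λ ≡ 41.
  x = λ² - 30 - 28 = 1681 - 58 ≡ 30; y = λ·(30 - 30) - 13 ≡ 46. → (30, 46)
5P: (30, 46) + (28, 49). λ = (49 - 46)/(28 - 30) ≡ 3/57 mod 59. 57⁻¹ ≡ 29 (mod 59), so λ ≡ 28.
  x = λ² - 30 - 28 = 784 - 58 ≡ 18; y = λ·(30 - 18) - 46 ≡ 54. → (18, 54)
6P: (18, 54) + (28, 49). λ = (49 - 54)/(28 - 18) ≡ 54/10 mod 59. 10⁻¹ ≡ 6 (mod 59), so λ ≡ 29.
  x = λ² - 18 - 28 = 841 - 46 ≡ 28; y = λ·(18 - 28) - 54 ≡ 10. → (28, 10)
7P: (28, 10) + (28, 49): same x and y₁ ≡ -y₂, so the sum is O.
7P = O, so the order is 7.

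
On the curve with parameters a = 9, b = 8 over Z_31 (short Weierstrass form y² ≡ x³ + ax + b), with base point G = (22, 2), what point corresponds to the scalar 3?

(28, 27)

Repeated addition: build up to 3G.
2G: tangent at (22, 2): λ = (3·22² + 9)/(2·2) ≡ 4/4. 4⁻¹ ≡ 8 (mod 31), so λ ≡ 4·8 ≡ 1.
  x = λ² - 22 - 22 = 1 - 44 ≡ 19; y = λ·(22 - 19) - 2 ≡ 1. → (19, 1)
3G: (19, 1) + (22, 2). λ = (2 - 1)/(22 - 19) ≡ 1/3 mod 31. 3⁻¹ ≡ 21 (mod 31), so λ ≡ 21.
  x = λ² - 19 - 22 = 441 - 41 ≡ 28; y = λ·(19 - 28) - 1 ≡ 27. → (28, 27)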